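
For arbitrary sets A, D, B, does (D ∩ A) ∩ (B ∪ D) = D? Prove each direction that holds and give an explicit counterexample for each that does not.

Only the forward inclusion holds.

(⟹) Let x ∈ (D ∩ A) ∩ (B ∪ D). Then either x ∈ A ∩ D and x ∉ B; or x ∈ A ∩ D ∩ B. In each case x ∈ D, so (D ∩ A) ∩ (B ∪ D) ⊆ D.

(⟸) This inclusion fails. Take A = ∅, D = {1}, B = ∅; then 1 ∈ D but 1 ∉ (D ∩ A) ∩ (B ∪ D).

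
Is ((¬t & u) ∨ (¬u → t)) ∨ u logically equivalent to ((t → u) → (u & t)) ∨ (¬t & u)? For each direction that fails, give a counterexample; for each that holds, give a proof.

Both directions hold.

Forward direction. Assume the antecedent. If t is true, ((t → u) → (u & t)) ∨ (¬t & u) reduces to true regardless of the other variables. If t is false, the antecedent forces (t = F, u = T), and ((t → u) → (u & t)) ∨ (¬t & u) holds there. Either way ((t → u) → (u & t)) ∨ (¬t & u) holds.

Converse. Assume the antecedent. If t is true, ((¬t & u) ∨ (¬u → t)) ∨ u reduces to true regardless of the other variables. If t is false, the antecedent forces (t = F, u = T), and ((¬t & u) ∨ (¬u → t)) ∨ u holds there. Either way ((¬t & u) ∨ (¬u → t)) ∨ u holds.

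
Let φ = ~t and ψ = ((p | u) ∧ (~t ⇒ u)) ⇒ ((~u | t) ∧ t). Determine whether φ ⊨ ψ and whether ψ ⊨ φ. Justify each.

Neither implication holds.

Forward direction. This fails. Under t = F, u = T, p = F, the left side is true but the right side is false.

Converse. This fails. Under t = T, u = F, p = F, the left side is false but the right side is true.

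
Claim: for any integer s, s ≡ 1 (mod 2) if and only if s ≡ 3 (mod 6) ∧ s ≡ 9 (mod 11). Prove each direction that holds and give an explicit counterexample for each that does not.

The forward direction fails; the converse holds.

Converse. If s ≡ 3 (mod 6) and s ≡ 9 (mod 11), then by the Chinese remainder theorem s ≡ 9 (mod 66). Since 9 ≡ 1 (mod 2) and 2 ∣ 66, we get s ≡ 1 (mod 2).

Forward direction. This fails: s = 1 gives 1 ≡ 1 (mod 2) but 1 ≡ 1 (mod 6), so the conjunction on the right does not hold.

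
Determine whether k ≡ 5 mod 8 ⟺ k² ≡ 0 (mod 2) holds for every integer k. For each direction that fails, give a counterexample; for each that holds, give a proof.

(⇒) fails and (⇐) fails.

(→) This fails: take k = 5. Then 5 ≡ 5 (mod 8), but 5² = 25 ≡ 1 (mod 2), not 0.

(←) This fails: take k = 0. Then 0² = 0 ≡ 0 (mod 2), yet 0 ≡ 0 (mod 8), not 5.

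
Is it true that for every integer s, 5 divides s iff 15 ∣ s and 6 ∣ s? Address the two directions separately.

Not equivalent: only (⇐) holds.

(→) This fails: take s = 5. Certainly 5 ∣ 5, but 15 ∤ 5.

(←) Suppose 15 ∣ s and 6 ∣ s. Any common multiple of 15 and 6 is a multiple of their lcm; here lcm(15, 6) = 15·6/gcd(15, 6) = 90/3 = 30, so 30 ∣ s. Since 5 ∣ 30, it follows that 5 ∣ s.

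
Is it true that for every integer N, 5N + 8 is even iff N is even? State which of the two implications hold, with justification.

(⇒) Suppose 5N + 8 is even. Since 5 is odd, 5N and N have the same parity, so 5N + 8 ≡ N + 8 (mod 2). As 8 is even, 5N + 8 is even exactly when N is even. Thus N is even.

(⇐) Conversely, suppose N is even; write N = 2j. Then 5N + 8 = 5·(2j) + 8 = 2·5j + 8, which is even.

The biconditional holds.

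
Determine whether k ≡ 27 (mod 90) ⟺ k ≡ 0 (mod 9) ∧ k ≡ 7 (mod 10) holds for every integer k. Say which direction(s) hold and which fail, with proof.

(⟹) Suppose k ≡ 27 (mod 90); write k = 90j + 27. Since 9 ∣ 90, reducing mod 9 gives k ≡ 27 ≡ 0 (mod 9); since 10 ∣ 90, reducing mod 10 gives k ≡ 27 ≡ 7 (mod 10).

(⟸) Conversely, if k ≡ 0 (mod 9) and k ≡ 7 (mod 10), then by the Chinese remainder theorem k ≡ 27 (mod 90). This is exactly k ≡ 27 (mod 90).

Both implications hold.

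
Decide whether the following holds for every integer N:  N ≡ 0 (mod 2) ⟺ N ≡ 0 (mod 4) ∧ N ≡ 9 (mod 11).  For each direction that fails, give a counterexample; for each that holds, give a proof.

(⟹) This fails: N = 0 gives 0 ≡ 0 (mod 2) but 0 ≡ 0 (mod 11), so the conjunction on the right does not hold.

(⟸) Conversely, if N ≡ 0 (mod 4) and N ≡ 9 (mod 11), then by the Chinese remainder theorem N ≡ 20 (mod 44). Since 20 ≡ 0 (mod 2) and 2 ∣ 44, we get N ≡ 0 (mod 2).

Only the converse holds.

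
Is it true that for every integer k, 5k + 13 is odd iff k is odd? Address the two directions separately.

[⇒] This fails: k = 6 gives 5k + 13 = 43, which is odd, but 6 is even, not odd.

[⇐] This also fails: k = 1 is odd, but 5k + 13 = 18 is even, not odd.

Neither direction holds.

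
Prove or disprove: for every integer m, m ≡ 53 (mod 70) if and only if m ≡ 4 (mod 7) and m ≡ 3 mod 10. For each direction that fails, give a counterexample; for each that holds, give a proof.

(⇒) Suppose m ≡ 53 (mod 70); write m = 70j + 53. Since 7 ∣ 70, reducing mod 7 gives m ≡ 53 ≡ 4 (mod 7); since 10 ∣ 70, reducing mod 10 gives m ≡ 53 ≡ 3 (mod 10).

(⇐) Conversely, if m ≡ 4 (mod 7) and m ≡ 3 (mod 10), then by the Chinese remainder theorem m ≡ 53 (mod 70). This is exactly m ≡ 53 (mod 70).

Both directions hold; the statement is true.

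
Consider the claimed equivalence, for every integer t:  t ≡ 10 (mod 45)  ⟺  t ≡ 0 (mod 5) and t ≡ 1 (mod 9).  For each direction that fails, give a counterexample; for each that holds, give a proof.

Equivalent; both directions hold.

(⇐) If t ≡ 0 (mod 5) and t ≡ 1 (mod 9), then by the Chinese remainder theorem t ≡ 10 (mod 45). This is exactly t ≡ 10 (mod 45).

(⇒) Suppose t ≡ 10 (mod 45); write t = 45j + 10. Since 5 ∣ 45, reducing mod 5 gives t ≡ 10 ≡ 0 (mod 5); since 9 ∣ 45, reducing mod 9 gives t ≡ 10 ≡ 1 (mod 9).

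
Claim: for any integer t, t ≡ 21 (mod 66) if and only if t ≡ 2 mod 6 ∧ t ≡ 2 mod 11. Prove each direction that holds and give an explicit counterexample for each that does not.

(⟹) This fails: t = 21 gives 21 ≡ 21 (mod 66) but 21 ≡ 3 (mod 6), so the conjunction on the right does not hold.

(⟸) This fails: t = 2 satisfies both congruences on the right (2 ≡ 2 mod 6 and 2 ≡ 2 mod 11) yet 2 ≡ 2 (mod 66), not 21.

Both directions fail.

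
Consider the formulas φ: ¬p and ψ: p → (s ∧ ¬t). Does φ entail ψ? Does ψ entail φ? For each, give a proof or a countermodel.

Forward direction. Assume the antecedent. If s is true, the antecedent forces (s = T, t = F, p = F) or (s = T, t = T, p = F), and p → (s ∧ ¬t) holds there. If s is false, the antecedent forces (s = F, t = F, p = F) or (s = F, t = T, p = F), and p → (s ∧ ¬t) holds there. Either way p → (s ∧ ¬t) holds.

Converse. This fails. Under s = T, t = F, p = T, the left side is false but the right side is true.

Not equivalent: only (⇒) holds.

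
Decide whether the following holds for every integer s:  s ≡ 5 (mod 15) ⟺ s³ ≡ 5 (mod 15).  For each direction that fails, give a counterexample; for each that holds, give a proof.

(→) Suppose s ≡ 5 (mod 15). Write s = 15j + 5. Then (15j + 5)³ = 3375j³ + 3375j² + 1125j + 125 = 15(225j³ + 225j² + 75j + 8) + 5, so s³ ≡ 5 (mod 15).

(←) Conversely, suppose s³ ≡ 5 (mod 15). The only residue r in {0, …, 14} with r³ ≡ 5 (mod 15) is r = 5, so s ≡ 5 (mod 15).

Both directions hold; the statement is true.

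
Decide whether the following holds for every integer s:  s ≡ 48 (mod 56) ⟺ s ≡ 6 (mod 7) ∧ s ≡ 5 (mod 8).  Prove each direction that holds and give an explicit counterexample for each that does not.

(⇒) fails and (⇐) fails.

(→) This fails: s = 48 gives 48 ≡ 48 (mod 56) but 48 ≡ 0 (mod 8), so the conjunction on the right does not hold.

(←) This fails: s = 13 satisfies both congruences on the right (13 ≡ 6 mod 7 and 13 ≡ 5 mod 8) yet 13 ≡ 13 (mod 56), not 48.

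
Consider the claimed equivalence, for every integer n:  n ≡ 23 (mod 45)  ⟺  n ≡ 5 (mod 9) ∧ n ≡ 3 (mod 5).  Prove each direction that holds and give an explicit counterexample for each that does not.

Both implications hold.

(⟹) Suppose n ≡ 23 (mod 45); write n = 45j + 23. Since 9 ∣ 45, reducing mod 9 gives n ≡ 23 ≡ 5 (mod 9); since 5 ∣ 45, reducing mod 5 gives n ≡ 23 ≡ 3 (mod 5).

(⟸) Conversely, if n ≡ 5 (mod 9) and n ≡ 3 (mod 5), then by the Chinese remainder theorem n ≡ 23 (mod 45). This is exactly n ≡ 23 (mod 45).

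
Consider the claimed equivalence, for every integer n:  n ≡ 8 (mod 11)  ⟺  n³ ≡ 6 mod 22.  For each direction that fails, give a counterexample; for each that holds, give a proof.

The forward direction fails; the converse holds.

Forward direction. This fails: take n = 19. Then 19 ≡ 8 (mod 11), but 19³ = 6859 ≡ 17 (mod 22), not 6.

Converse. The residues r modulo 22 with r³ ≡ 6 (mod 22) are exactly {8}, and each is ≡ 8 (mod 11).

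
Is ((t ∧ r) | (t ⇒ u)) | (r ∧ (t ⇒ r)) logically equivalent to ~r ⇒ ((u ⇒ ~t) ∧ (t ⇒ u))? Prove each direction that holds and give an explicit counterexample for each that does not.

Only the converse holds.

(←) Assume the antecedent. If r is true, the consequent reduces to true regardless of the other variables. If r is false, the antecedent forces (u = F, r = F, t = F) or (u = T, r = F, t = F), and the consequent holds there. Either way the consequent holds.

(→) This fails. Under u = T, r = F, t = T, the left side is true but the right side is false.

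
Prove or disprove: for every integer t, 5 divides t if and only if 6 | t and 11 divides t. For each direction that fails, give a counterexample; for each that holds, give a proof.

(⟹) This fails: take t = 5. Certainly 5 ∣ 5, but 6 ∤ 5.

(⟸) This fails: take t = 66. Both 6 ∣ 66 and 11 ∣ 66, yet 66 is not a multiple of 5 (since 66 = 13·5 + 1), so 5 ∤ 66.

Both directions fail.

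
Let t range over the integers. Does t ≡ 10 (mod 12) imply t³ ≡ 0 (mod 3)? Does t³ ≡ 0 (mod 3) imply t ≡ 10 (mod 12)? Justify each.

[⇒] This fails: take t = 10. Then 10 ≡ 10 (mod 12), but 10³ = 1000 ≡ 1 (mod 3), not 0.

[⇐] This fails: take t = 0. Then 0³ = 0 ≡ 0 (mod 3), yet 0 ≡ 0 (mod 12), not 10.

(⇒) fails and (⇐) fails.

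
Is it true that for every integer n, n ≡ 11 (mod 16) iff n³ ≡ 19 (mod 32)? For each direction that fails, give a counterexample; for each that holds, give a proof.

Only the converse holds.

Forward direction. This fails: take n = 27. Then 27 ≡ 11 (mod 16), but 27³ = 19683 ≡ 3 (mod 32), not 19.

Converse. The residues r modulo 32 with r³ ≡ 19 (mod 32) are exactly {11}, and each is ≡ 11 (mod 16).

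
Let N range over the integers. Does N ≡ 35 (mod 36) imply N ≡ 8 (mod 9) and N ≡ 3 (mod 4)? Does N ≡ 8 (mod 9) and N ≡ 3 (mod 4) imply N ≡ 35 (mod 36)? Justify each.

Equivalent; both directions hold.

Forward direction. Suppose N ≡ 35 (mod 36); write N = 36j + 35. Since 9 ∣ 36, reducing mod 9 gives N ≡ 35 ≡ 8 (mod 9); since 4 ∣ 36, reducing mod 4 gives N ≡ 35 ≡ 3 (mod 4).

Converse. If N ≡ 8 (mod 9) and N ≡ 3 (mod 4), then by the Chinese remainder theorem N ≡ 35 (mod 36). This is exactly N ≡ 35 (mod 36).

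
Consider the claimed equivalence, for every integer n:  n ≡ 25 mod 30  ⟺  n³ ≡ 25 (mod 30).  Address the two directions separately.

Both implications hold.

[⇒] Suppose n ≡ 25 mod 30. Write n = 30j + 25. Then (30j + 25)³ = 27000j³ + 67500j² + 56250j + 15625 = 30(900j³ + 2250j² + 1875j + 520) + 25, so n³ ≡ 25 (mod 30).

[⇐] Conversely, suppose n³ ≡ 25 (mod 30). The only residue r in {0, …, 29} with r³ ≡ 25 (mod 30) is r = 25, so n ≡ 25 (mod 30).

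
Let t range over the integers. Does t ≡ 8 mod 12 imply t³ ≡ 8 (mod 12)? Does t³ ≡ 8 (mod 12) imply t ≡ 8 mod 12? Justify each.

(⟹) Suppose t ≡ 8 mod 12. Write t = 12j + 8. Then (12j + 8)³ = 1728j³ + 3456j² + 2304j + 512 = 12(144j³ + 288j² + 192j + 42) + 8, so t³ ≡ 8 (mod 12).

(⟸) This fails: take t = 2. Then 2³ = 8 ≡ 8 (mod 12), yet 2 ≡ 2 (mod 12), not 8.

Only the forward implication holds.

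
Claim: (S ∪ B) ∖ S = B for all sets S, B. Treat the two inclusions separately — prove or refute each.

(⊆) Let x ∈ (S ∪ B) ∖ S. Then x ∈ B and x ∉ S, from which x ∈ B.

(⊇) This inclusion fails. Take S = {1}, B = {1}; then 1 ∈ B but 1 ∉ (S ∪ B) ∖ S.

Only the forward inclusion holds.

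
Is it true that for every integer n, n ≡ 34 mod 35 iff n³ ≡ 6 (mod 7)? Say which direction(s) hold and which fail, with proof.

(⟹) Suppose n ≡ 34 (mod 35). Then n³ ≡ 34³ = 39304 (mod 35), and since 7 ∣ 35, also n³ ≡ 6 (mod 7).

(⟸) This fails: take n = 3. Then 3³ = 27 ≡ 6 (mod 7), yet 3 ≡ 3 (mod 35), not 34.

Only the forward implication holds.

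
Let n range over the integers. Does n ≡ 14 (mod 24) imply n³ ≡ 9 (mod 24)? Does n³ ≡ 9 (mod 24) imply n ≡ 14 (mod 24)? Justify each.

Neither implication holds.

Forward direction. This fails: take n = 14. Then 14 ≡ 14 (mod 24), but 14³ = 2744 ≡ 8 (mod 24), not 9.

Converse. This fails: take n = 9. Then 9³ = 729 ≡ 9 (mod 24), yet 9 ≡ 9 (mod 24), not 14.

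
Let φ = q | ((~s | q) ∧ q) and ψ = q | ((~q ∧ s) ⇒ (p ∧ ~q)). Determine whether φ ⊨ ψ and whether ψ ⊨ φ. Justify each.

Only the forward implication holds.

(⇒) Assume the antecedent. If p is true, q | ((~q ∧ s) ⇒ (p ∧ ~q)) reduces to true regardless of the other variables. If p is false, the antecedent forces (p = F, s = F, q = T) or (p = F, s = T, q = T), and q | ((~q ∧ s) ⇒ (p ∧ ~q)) holds there. Either way q | ((~q ∧ s) ⇒ (p ∧ ~q)) holds.

(⇐) This fails. Under p = F, s = F, q = F, the left side is false but the right side is true.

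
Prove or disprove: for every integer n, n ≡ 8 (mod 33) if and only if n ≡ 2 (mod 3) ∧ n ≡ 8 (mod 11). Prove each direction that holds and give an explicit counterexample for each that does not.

Both implications hold.

(→) Suppose n ≡ 8 (mod 33); write n = 33j + 8. Since 3 ∣ 33, reducing mod 3 gives n ≡ 8 ≡ 2 (mod 3); since 11 ∣ 33, reducing mod 11 gives n ≡ 8 (mod 11).

(←) Conversely, if n ≡ 2 (mod 3) and n ≡ 8 (mod 11), then by the Chinese remainder theorem n ≡ 8 (mod 33). This is exactly n ≡ 8 (mod 33).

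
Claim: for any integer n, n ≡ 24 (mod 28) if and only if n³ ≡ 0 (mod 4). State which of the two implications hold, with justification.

Converse. This fails: take n = 0. Then 0³ = 0 ≡ 0 (mod 4), yet 0 ≡ 0 (mod 28), not 24.

Forward direction. Suppose n ≡ 24 (mod 28). Then n³ ≡ 24³ = 13824 (mod 28), and since 4 ∣ 28, also n³ ≡ 0 (mod 4).

Only the forward direction holds.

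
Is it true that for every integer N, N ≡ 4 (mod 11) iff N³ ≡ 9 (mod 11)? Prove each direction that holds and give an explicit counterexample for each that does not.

Converse. Suppose N³ ≡ 9 (mod 11). The only residue r in {0, …, 10} with r³ ≡ 9 (mod 11) is r = 4, so N ≡ 4 (mod 11).

Forward direction. Suppose N ≡ 4 (mod 11). Write N = 11j + 4. Then (11j + 4)³ = 1331j³ + 1452j² + 528j + 64 = 11(121j³ + 132j² + 48j + 5) + 9, so N³ ≡ 9 (mod 11).

Both directions hold; the statement is true.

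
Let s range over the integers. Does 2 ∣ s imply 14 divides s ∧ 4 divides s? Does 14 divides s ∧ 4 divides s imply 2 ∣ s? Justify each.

(⟸) Suppose 14 ∣ s and 4 ∣ s. Any common multiple of 14 and 4 is a multiple of their lcm; here lcm(14, 4) = 14·4/gcd(14, 4) = 56/2 = 28, so 28 ∣ s. Since 2 ∣ 28, it follows that 2 ∣ s.

(⟹) This fails: take s = 2. Certainly 2 ∣ 2, but 14 ∤ 2.

The forward direction fails; the converse holds.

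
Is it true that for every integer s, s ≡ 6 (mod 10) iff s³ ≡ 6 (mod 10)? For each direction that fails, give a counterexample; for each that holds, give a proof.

(⇒) Suppose s ≡ 6 (mod 10). Write s = 10j + 6. Then (10j + 6)³ = 1000j³ + 1800j² + 1080j + 216 = 10(100j³ + 180j² + 108j + 21) + 6, so s³ ≡ 6 (mod 10).

(⇐) Conversely, suppose s³ ≡ 6 (mod 10). The only residue r in {0, …, 9} with r³ ≡ 6 (mod 10) is r = 6, so s ≡ 6 (mod 10).

Both directions hold.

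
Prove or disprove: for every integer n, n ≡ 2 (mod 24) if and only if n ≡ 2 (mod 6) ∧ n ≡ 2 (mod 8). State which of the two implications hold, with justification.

(⟹) Suppose n ≡ 2 (mod 24); write n = 24j + 2. Since 6 ∣ 24, reducing mod 6 gives n ≡ 2 (mod 6); since 8 ∣ 24, reducing mod 8 gives n ≡ 2 (mod 8).

(⟸) Conversely, if n ≡ 2 (mod 6) and n ≡ 2 (mod 8), then by the Chinese remainder theorem n ≡ 2 (mod 24). This is exactly n ≡ 2 (mod 24).

Both directions hold; the statement is true.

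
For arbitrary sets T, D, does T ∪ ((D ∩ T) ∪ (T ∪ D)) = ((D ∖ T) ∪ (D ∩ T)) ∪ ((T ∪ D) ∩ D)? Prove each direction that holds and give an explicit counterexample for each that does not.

(⊆) fails; (⊇) holds.

(⊆) This inclusion fails. Take T = {1}, D = ∅; then 1 ∈ T ∪ ((D ∩ T) ∪ (T ∪ D)) but 1 ∉ ((D ∖ T) ∪ (D ∩ T)) ∪ ((T ∪ D) ∩ D).

(⊇) Let x ∈ ((D ∖ T) ∪ (D ∩ T)) ∪ ((T ∪ D) ∩ D). Then either x ∈ D and x ∉ T; or x ∈ T ∩ D. In each case x ∈ T ∪ ((D ∩ T) ∪ (T ∪ D)), so ((D ∖ T) ∪ (D ∩ T)) ∪ ((T ∪ D) ∩ D) ⊆ T ∪ ((D ∩ T) ∪ (T ∪ D)).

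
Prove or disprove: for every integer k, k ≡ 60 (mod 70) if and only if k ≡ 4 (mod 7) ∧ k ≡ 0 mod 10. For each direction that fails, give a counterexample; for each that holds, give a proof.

Both directions hold; the statement is true.

(⟹) Suppose k ≡ 60 (mod 70); write k = 70j + 60. Since 7 ∣ 70, reducing mod 7 gives k ≡ 60 ≡ 4 (mod 7); since 10 ∣ 70, reducing mod 10 gives k ≡ 60 ≡ 0 (mod 10).

(⟸) Conversely, if k ≡ 4 (mod 7) and k ≡ 0 (mod 10), then by the Chinese remainder theorem k ≡ 60 (mod 70). This is exactly k ≡ 60 (mod 70).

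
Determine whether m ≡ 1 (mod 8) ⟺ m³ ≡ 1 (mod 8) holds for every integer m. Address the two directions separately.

[⇐] For the converse, argue contrapositively. If m ≢ 1 (mod 8), then m is congruent to one of 0, 2, 3, 4, 5, 6, 7 modulo 8, and these give m³ ≡ 0, 0, 3, 0, 5, 0, 7 respectively — never 1.

[⇒] Suppose m ≡ 1 (mod 8). Write m = 8j + 1. Then (8j + 1)³ = 512j³ + 192j² + 24j + 1 = 8(64j³ + 24j² + 3j) + 1, so m³ ≡ 1 (mod 8).

Both directions hold.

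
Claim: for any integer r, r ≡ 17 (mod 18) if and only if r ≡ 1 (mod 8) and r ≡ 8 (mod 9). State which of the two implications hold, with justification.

(←) If r ≡ 1 (mod 8) and r ≡ 8 (mod 9), then by the Chinese remainder theorem r ≡ 17 (mod 72). Since 17 ≡ 17 (mod 18) and 18 ∣ 72, we get r ≡ 17 (mod 18).

(→) This fails: r = 35 gives 35 ≡ 17 (mod 18) but 35 ≡ 3 (mod 8), so the conjunction on the right does not hold.

Only the converse holds.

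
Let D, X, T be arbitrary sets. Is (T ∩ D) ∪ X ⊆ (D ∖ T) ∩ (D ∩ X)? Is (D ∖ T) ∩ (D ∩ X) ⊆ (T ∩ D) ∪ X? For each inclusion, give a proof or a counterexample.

(⟹) This inclusion fails. Take D = ∅, X = {1}, T = ∅; then 1 ∈ (T ∩ D) ∪ X but 1 ∉ (D ∖ T) ∩ (D ∩ X).

(⟸) Let x ∈ (D ∖ T) ∩ (D ∩ X). Then x ∈ D ∩ X and x ∉ T, from which x ∈ (T ∩ D) ∪ X.

The sets are not equal: only the reverse inclusion holds.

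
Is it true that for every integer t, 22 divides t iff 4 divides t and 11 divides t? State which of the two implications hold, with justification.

(⟹) This fails: take t = 22. Certainly 22 ∣ 22, but 4 ∤ 22.

(⟸) Suppose 4 ∣ t and 11 ∣ t. Any common multiple of 4 and 11 is a multiple of their lcm; here gcd(4, 11) = 1, so lcm(4, 11) = 4·11 = 44, so 44 ∣ t. Since 22 ∣ 44, it follows that 22 ∣ t.

The forward direction fails; the converse holds.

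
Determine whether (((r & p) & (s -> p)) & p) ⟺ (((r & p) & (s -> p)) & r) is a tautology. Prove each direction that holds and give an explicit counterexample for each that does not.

Both implications hold.

(⇒) Assume the antecedent. If s is true, the antecedent forces (s = T, r = T, p = T), and ((r & p) & (s -> p)) & r holds there. If s is false, the antecedent forces (s = F, r = T, p = T), and ((r & p) & (s -> p)) & r holds there. Either way ((r & p) & (s -> p)) & r holds.

(⇐) Assume the antecedent. If s is true, the antecedent forces (s = T, r = T, p = T), and ((r & p) & (s -> p)) & p holds there. If s is false, the antecedent forces (s = F, r = T, p = T), and ((r & p) & (s -> p)) & p holds there. Either way ((r & p) & (s -> p)) & p holds.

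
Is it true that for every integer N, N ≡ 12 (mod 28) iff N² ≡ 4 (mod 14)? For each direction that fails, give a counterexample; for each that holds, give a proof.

The forward direction holds; the converse fails.

[⇒] Suppose N ≡ 12 (mod 28). Then N² ≡ 12² = 144 (mod 28), and since 14 ∣ 28, also N² ≡ 4 (mod 14).

[⇐] This fails: take N = 2. Then 2² = 4 ≡ 4 (mod 14), yet 2 ≡ 2 (mod 28), not 12.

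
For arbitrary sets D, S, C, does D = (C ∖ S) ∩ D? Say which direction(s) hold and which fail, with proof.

(⊆) This inclusion fails. Take D = {1}, S = ∅, C = ∅; then 1 ∈ D but 1 ∉ (C ∖ S) ∩ D.

(⊇) Let x ∈ (C ∖ S) ∩ D. Then x ∈ D ∩ C and x ∉ S, from which x ∈ D.

Only the reverse inclusion holds.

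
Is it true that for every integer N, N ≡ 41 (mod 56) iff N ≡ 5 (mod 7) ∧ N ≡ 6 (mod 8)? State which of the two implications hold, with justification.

(⇒) fails and (⇐) fails.

[⇒] This fails: N = 41 gives 41 ≡ 41 (mod 56) but 41 ≡ 6 (mod 7), so the conjunction on the right does not hold.

[⇐] This fails: N = 54 satisfies both congruences on the right (54 ≡ 5 mod 7 and 54 ≡ 6 mod 8) yet 54 ≡ 54 (mod 56), not 41.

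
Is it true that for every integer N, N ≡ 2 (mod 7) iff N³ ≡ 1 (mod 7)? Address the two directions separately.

The forward direction holds; the converse fails.

(⟹) Suppose N ≡ 2 (mod 7). Write N = 7j + 2. Then (7j + 2)³ = 343j³ + 294j² + 84j + 8 = 7(49j³ + 42j² + 12j + 1) + 1, so N³ ≡ 1 (mod 7).

(⟸) This fails: take N = 1. Then 1³ = 1 ≡ 1 (mod 7), yet 1 ≡ 1 (mod 7), not 2.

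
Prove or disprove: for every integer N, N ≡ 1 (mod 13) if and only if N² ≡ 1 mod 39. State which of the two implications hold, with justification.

(⇒) This fails: take N = 27. Then 27 ≡ 1 (mod 13), but 27² = 729 ≡ 27 (mod 39), not 1.

(⇐) This fails: take N = 25. Then 25² = 625 ≡ 1 (mod 39), yet 25 ≡ 12 (mod 13), not 1.

(⇒) fails and (⇐) fails.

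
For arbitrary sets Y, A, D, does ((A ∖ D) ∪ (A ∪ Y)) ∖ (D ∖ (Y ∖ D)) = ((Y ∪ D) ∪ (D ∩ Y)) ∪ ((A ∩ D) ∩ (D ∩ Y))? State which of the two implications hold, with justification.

Forward inclusion. This inclusion fails. Take Y = ∅, A = {1}, D = ∅; then 1 ∈ ((A ∖ D) ∪ (A ∪ Y)) ∖ (D ∖ (Y ∖ D)) but 1 ∉ ((Y ∪ D) ∪ (D ∩ Y)) ∪ ((A ∩ D) ∩ (D ∩ Y)).

Reverse inclusion. This inclusion fails. Take Y = ∅, A = ∅, D = {1}; then 1 ∈ ((Y ∪ D) ∪ (D ∩ Y)) ∪ ((A ∩ D) ∩ (D ∩ Y)) but 1 ∉ ((A ∖ D) ∪ (A ∪ Y)) ∖ (D ∖ (Y ∖ D)).

(⊆) fails and (⊇) fails.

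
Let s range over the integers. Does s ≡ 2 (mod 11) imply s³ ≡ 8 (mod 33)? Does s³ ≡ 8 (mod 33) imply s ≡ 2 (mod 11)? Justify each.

(→) This fails: take s = 13. Then 13 ≡ 2 (mod 11), but 13³ = 2197 ≡ 19 (mod 33), not 8.

(←) Conversely, the residues r modulo 33 with r³ ≡ 8 (mod 33) are exactly {2}, and each is ≡ 2 (mod 11).

The forward direction fails; the converse holds.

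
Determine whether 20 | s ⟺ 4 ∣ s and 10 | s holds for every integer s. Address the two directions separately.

Converse. Suppose 4 ∣ s and 10 ∣ s. Any common multiple of 4 and 10 is a multiple of their lcm; here lcm(4, 10) = 4·10/gcd(4, 10) = 40/2 = 20, so 20 ∣ s.

Forward direction. If 20 ∣ s, write s = 20q. Since 20 = 5·4, s = 4·(5q), so 4 ∣ s; and since 20 = 2·10, s = 10·(2q), so 10 ∣ s.

Both implications hold.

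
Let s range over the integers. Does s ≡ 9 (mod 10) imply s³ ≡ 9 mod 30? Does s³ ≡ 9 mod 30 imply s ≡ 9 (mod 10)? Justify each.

(⇒) fails; (⇐) holds.

Forward direction. This fails: take s = 19. Then 19 ≡ 9 (mod 10), but 19³ = 6859 ≡ 19 (mod 30), not 9.

Converse. The residues r modulo 30 with r³ ≡ 9 (mod 30) are exactly {9}, and each is ≡ 9 (mod 10).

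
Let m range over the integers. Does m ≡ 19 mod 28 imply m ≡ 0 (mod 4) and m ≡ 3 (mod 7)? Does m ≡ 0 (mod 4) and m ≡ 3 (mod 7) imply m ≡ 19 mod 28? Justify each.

(⇒) fails and (⇐) fails.

[⇒] This fails: m = 19 gives 19 ≡ 19 (mod 28) but 19 ≡ 3 (mod 4), so the conjunction on the right does not hold.

[⇐] This fails: m = 24 satisfies both congruences on the right (24 ≡ 0 mod 4 and 24 ≡ 3 mod 7) yet 24 ≡ 24 (mod 28), not 19.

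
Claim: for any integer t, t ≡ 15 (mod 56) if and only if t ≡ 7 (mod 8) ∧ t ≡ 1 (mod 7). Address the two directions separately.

Forward direction. Suppose t ≡ 15 (mod 56); write t = 56j + 15. Since 8 ∣ 56, reducing mod 8 gives t ≡ 15 ≡ 7 (mod 8); since 7 ∣ 56, reducing mod 7 gives t ≡ 15 ≡ 1 (mod 7).

Converse. If t ≡ 7 (mod 8) and t ≡ 1 (mod 7), then by the Chinese remainder theorem t ≡ 15 (mod 56). This is exactly t ≡ 15 (mod 56).

Both directions hold.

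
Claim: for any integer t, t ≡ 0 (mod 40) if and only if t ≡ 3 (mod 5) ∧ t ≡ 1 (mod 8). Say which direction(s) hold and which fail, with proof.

Both directions fail.

Forward direction. This fails: t = 0 gives 0 ≡ 0 (mod 40) but 0 ≡ 0 (mod 5), so the conjunction on the right does not hold.

Converse. This fails: t = 33 satisfies both congruences on the right (33 ≡ 3 mod 5 and 33 ≡ 1 mod 8) yet 33 ≡ 33 (mod 40), not 0.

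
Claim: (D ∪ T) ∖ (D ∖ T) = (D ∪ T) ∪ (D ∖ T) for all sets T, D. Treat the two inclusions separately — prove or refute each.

Only the forward inclusion holds.

(⊇) This inclusion fails. Take T = ∅, D = {1}; then 1 ∈ (D ∪ T) ∪ (D ∖ T) but 1 ∉ (D ∪ T) ∖ (D ∖ T).

(⊆) Let x ∈ (D ∪ T) ∖ (D ∖ T). Then either x ∈ T and x ∉ D; or x ∈ T ∩ D. In each case x ∈ (D ∪ T) ∪ (D ∖ T), so (D ∪ T) ∖ (D ∖ T) ⊆ (D ∪ T) ∪ (D ∖ T).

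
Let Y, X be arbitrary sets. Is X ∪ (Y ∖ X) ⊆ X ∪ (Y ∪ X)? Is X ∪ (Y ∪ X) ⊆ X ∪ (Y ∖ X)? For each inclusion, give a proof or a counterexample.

(⊇) Let x ∈ X ∪ (Y ∪ X). Then either x ∈ Y and x ∉ X; or x ∈ X and x ∉ Y; or x ∈ Y ∩ X. In each case x ∈ X ∪ (Y ∖ X), so X ∪ (Y ∪ X) ⊆ X ∪ (Y ∖ X).

(⊆) Let x ∈ X ∪ (Y ∖ X). Then either x ∈ Y and x ∉ X; or x ∈ X and x ∉ Y; or x ∈ Y ∩ X. In each case x ∈ X ∪ (Y ∪ X), so X ∪ (Y ∖ X) ⊆ X ∪ (Y ∪ X).

Both inclusions hold.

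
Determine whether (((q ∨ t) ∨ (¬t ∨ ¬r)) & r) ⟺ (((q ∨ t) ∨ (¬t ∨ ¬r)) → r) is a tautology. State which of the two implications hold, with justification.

(⇒) Assume the antecedent. If t is true, the antecedent forces (t = T, r = T, q = F) or (t = T, r = T, q = T), and ((q ∨ t) ∨ (¬t ∨ ¬r)) → r holds there. If t is false, the antecedent forces (t = F, r = T, q = F) or (t = F, r = T, q = T), and ((q ∨ t) ∨ (¬t ∨ ¬r)) → r holds there. Either way ((q ∨ t) ∨ (¬t ∨ ¬r)) → r holds.

(⇐) Assume the antecedent. If t is true, the antecedent forces (t = T, r = T, q = F) or (t = T, r = T, q = T), and ((q ∨ t) ∨ (¬t ∨ ¬r)) & r holds there. If t is false, the antecedent forces (t = F, r = T, q = F) or (t = F, r = T, q = T), and ((q ∨ t) ∨ (¬t ∨ ¬r)) & r holds there. Either way ((q ∨ t) ∨ (¬t ∨ ¬r)) & r holds.

Both directions hold; the statement is true.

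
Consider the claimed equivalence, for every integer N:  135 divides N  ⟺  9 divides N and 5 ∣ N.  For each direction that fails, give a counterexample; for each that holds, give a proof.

Converse. This fails: take N = 45. Both 9 ∣ 45 and 5 ∣ 45, yet 45 is not a multiple of 135 (since 45 = 0·135 + 45), so 135 ∤ 45.

Forward direction. If 135 ∣ N, write N = 135q. Since 135 = 15·9, N = 9·(15q), so 9 ∣ N; and since 135 = 27·5, N = 5·(27q), so 5 ∣ N.

(⇒) holds; (⇐) fails.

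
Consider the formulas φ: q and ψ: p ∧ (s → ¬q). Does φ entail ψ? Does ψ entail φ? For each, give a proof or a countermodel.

[⇒] This fails. Under q = T, p = F, s = F, the left side is true but the right side is false.

[⇐] This fails. Under q = F, p = T, s = F, the left side is false but the right side is true.

Neither implication holds.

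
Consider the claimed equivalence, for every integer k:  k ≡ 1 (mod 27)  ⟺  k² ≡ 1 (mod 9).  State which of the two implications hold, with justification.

(⇒) holds; (⇐) fails.

(⇒) Suppose k ≡ 1 (mod 27). Then k² ≡ 1² = 1 (mod 27), and since 9 ∣ 27, also k² ≡ 1 (mod 9).

(⇐) This fails: take k = 8. Then 8² = 64 ≡ 1 (mod 9), yet 8 ≡ 8 (mod 27), not 1.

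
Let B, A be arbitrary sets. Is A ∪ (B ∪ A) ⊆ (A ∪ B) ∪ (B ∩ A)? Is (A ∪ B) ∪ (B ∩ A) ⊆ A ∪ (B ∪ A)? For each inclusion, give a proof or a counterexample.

Both inclusions hold; the sets are equal.

(⊇) Let x ∈ (A ∪ B) ∪ (B ∩ A). Then either x ∈ B and x ∉ A; or x ∈ A and x ∉ B; or x ∈ B ∩ A. In each case x ∈ A ∪ (B ∪ A), so (A ∪ B) ∪ (B ∩ A) ⊆ A ∪ (B ∪ A).

(⊆) Let x ∈ A ∪ (B ∪ A). Then either x ∈ B and x ∉ A; or x ∈ A and x ∉ B; or x ∈ B ∩ A. In each case x ∈ (A ∪ B) ∪ (B ∩ A), so A ∪ (B ∪ A) ⊆ (A ∪ B) ∪ (B ∩ A).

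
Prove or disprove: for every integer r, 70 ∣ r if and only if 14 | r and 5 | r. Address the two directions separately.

(⇒) If 70 ∣ r, write r = 70q. Since 70 = 5·14, r = 14·(5q), so 14 ∣ r; and since 70 = 14·5, r = 5·(14q), so 5 ∣ r.

(⇐) Suppose 14 ∣ r and 5 ∣ r. Any common multiple of 14 and 5 is a multiple of their lcm; here gcd(14, 5) = 1, so lcm(14, 5) = 14·5 = 70, so 70 ∣ r.

Both directions hold.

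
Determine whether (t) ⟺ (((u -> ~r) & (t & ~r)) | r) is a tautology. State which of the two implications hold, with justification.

[⇐] This fails. Under r = T, t = F, u = F, the left side is false but the right side is true.

[⇒] Assume the antecedent. If r is true, ((u -> ~r) & (t & ~r)) | r reduces to true regardless of the other variables. If r is false, the antecedent forces (r = F, t = T, u = F) or (r = F, t = T, u = T), and ((u -> ~r) & (t & ~r)) | r holds there. Either way ((u -> ~r) & (t & ~r)) | r holds.

The forward direction holds; the converse fails.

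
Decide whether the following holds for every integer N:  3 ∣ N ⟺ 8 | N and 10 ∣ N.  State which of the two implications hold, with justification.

Forward direction. This fails: take N = 3. Certainly 3 ∣ 3, but 8 ∤ 3.

Converse. This fails: take N = 40. Both 8 ∣ 40 and 10 ∣ 40, yet 40 is not a multiple of 3 (since 40 = 13·3 + 1), so 3 ∤ 40.

Neither implication holds.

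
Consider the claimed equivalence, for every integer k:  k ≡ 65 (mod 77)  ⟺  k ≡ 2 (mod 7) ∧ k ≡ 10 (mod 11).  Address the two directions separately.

(⇒) Suppose k ≡ 65 (mod 77); write k = 77j + 65. Since 7 ∣ 77, reducing mod 7 gives k ≡ 65 ≡ 2 (mod 7); since 11 ∣ 77, reducing mod 11 gives k ≡ 65 ≡ 10 (mod 11).

(⇐) Conversely, if k ≡ 2 (mod 7) and k ≡ 10 (mod 11), then by the Chinese remainder theorem k ≡ 65 (mod 77). This is exactly k ≡ 65 (mod 77).

Equivalent; both directions hold.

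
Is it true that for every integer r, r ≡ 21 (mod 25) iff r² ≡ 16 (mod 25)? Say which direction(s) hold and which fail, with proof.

(⟹) Suppose r ≡ 21 (mod 25). Write r = 25j + 21. Then (25j + 21)² = 625j² + 1050j + 441 = 25(25j² + 42j + 17) + 16, so r² ≡ 16 (mod 25).

(⟸) This fails: take r = 4. Then 4² = 16 ≡ 16 (mod 25), yet 4 ≡ 4 (mod 25), not 21.

Only the forward direction holds.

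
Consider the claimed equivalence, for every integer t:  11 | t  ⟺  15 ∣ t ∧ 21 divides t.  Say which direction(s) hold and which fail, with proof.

(⟹) This fails: take t = 11. Certainly 11 ∣ 11, but 15 ∤ 11.

(⟸) This fails: take t = 105. Both 15 ∣ 105 and 21 ∣ 105, yet 105 is not a multiple of 11 (since 105 = 9·11 + 6), so 11 ∤ 105.

(⇒) fails and (⇐) fails.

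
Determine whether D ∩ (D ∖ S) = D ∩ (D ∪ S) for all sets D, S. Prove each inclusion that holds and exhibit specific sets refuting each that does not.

(⊆) holds; (⊇) fails.

(⊆) Let x ∈ D ∩ (D ∖ S). Then x ∈ D and x ∉ S, from which x ∈ D ∩ (D ∪ S).

(⊇) This inclusion fails. Take D = {1}, S = {1}; then 1 ∈ D ∩ (D ∪ S) but 1 ∉ D ∩ (D ∖ S).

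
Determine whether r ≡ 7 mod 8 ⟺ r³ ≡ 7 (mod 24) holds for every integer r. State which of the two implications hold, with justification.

(⇒) fails; (⇐) holds.

(⟸) The residues r modulo 24 with r³ ≡ 7 (mod 24) are exactly {7}, and each is ≡ 7 (mod 8).

(⟹) This fails: take r = 15. Then 15 ≡ 7 (mod 8), but 15³ = 3375 ≡ 15 (mod 24), not 7.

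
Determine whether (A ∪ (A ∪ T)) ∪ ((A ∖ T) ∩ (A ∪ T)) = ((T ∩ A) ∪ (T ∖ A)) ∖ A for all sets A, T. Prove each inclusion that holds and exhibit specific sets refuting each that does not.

(⊆) This inclusion fails. Take A = {1}, T = ∅; then 1 ∈ (A ∪ (A ∪ T)) ∪ ((A ∖ T) ∩ (A ∪ T)) but 1 ∉ ((T ∩ A) ∪ (T ∖ A)) ∖ A.

(⊇) Let x ∈ ((T ∩ A) ∪ (T ∖ A)) ∖ A. Then x ∈ T and x ∉ A, from which x ∈ (A ∪ (A ∪ T)) ∪ ((A ∖ T) ∩ (A ∪ T)).

The sets are not equal: only the reverse inclusion holds.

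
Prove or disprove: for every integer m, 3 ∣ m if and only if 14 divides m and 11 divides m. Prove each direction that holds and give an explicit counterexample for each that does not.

Both directions fail.

[⇒] This fails: take m = 3. Certainly 3 ∣ 3, but 14 ∤ 3.

[⇐] This fails: take m = 154. Both 14 ∣ 154 and 11 ∣ 154, yet 154 is not a multiple of 3 (since 154 = 51·3 + 1), so 3 ∤ 154.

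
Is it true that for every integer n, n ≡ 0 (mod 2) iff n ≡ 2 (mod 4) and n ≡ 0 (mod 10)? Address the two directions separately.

Only the reverse direction holds.

(⟹) This fails: n = 0 gives 0 ≡ 0 (mod 2) but 0 ≡ 0 (mod 4), so the conjunction on the right does not hold.

(⟸) Conversely, if n ≡ 2 (mod 4) and n ≡ 0 (mod 10), then by the Chinese remainder theorem n ≡ 10 (mod 20). Since 10 ≡ 0 (mod 2) and 2 ∣ 20, we get n ≡ 0 (mod 2).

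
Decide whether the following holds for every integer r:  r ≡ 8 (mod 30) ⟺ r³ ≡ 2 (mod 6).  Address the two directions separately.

Only the forward direction holds.

(→) Suppose r ≡ 8 (mod 30). Then r³ ≡ 8³ = 512 (mod 30), and since 6 ∣ 30, also r³ ≡ 2 (mod 6).

(←) This fails: take r = 2. Then 2³ = 8 ≡ 2 (mod 6), yet 2 ≡ 2 (mod 30), not 8.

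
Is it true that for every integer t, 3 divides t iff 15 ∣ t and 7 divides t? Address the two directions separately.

Not equivalent: only (⇐) holds.

Forward direction. This fails: take t = 3. Certainly 3 ∣ 3, but 15 ∤ 3.

Converse. Suppose 15 ∣ t and 7 ∣ t. Any common multiple of 15 and 7 is a multiple of their lcm; here gcd(15, 7) = 1, so lcm(15, 7) = 15·7 = 105, so 105 ∣ t. Since 3 ∣ 105, it follows that 3 ∣ t.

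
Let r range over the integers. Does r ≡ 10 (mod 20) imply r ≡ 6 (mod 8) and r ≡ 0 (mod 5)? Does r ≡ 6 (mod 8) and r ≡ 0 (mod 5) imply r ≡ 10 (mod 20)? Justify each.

(→) This fails: r = 10 gives 10 ≡ 10 (mod 20) but 10 ≡ 2 (mod 8), so the conjunction on the right does not hold.

(←) Conversely, if r ≡ 6 (mod 8) and r ≡ 0 (mod 5), then by the Chinese remainder theorem r ≡ 30 (mod 40). Since 30 ≡ 10 (mod 20) and 20 ∣ 40, we get r ≡ 10 (mod 20).

Not equivalent: only (⇐) holds.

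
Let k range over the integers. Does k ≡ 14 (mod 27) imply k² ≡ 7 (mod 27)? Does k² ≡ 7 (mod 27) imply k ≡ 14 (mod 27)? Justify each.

Only the forward direction holds.

(⟹) Suppose k ≡ 14 (mod 27). Write k = 27j + 14. Then (27j + 14)² = 729j² + 756j + 196 = 27(27j² + 28j + 7) + 7, so k² ≡ 7 (mod 27).

(⟸) This fails: take k = 13. Then 13² = 169 ≡ 7 (mod 27), yet 13 ≡ 13 (mod 27), not 14.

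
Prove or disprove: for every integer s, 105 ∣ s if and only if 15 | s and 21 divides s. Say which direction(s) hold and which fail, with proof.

Forward direction. If 105 ∣ s, write s = 105q. Since 105 = 7·15, s = 15·(7q), so 15 ∣ s; and since 105 = 5·21, s = 21·(5q), so 21 ∣ s.

Converse. Suppose 15 ∣ s and 21 ∣ s. Any common multiple of 15 and 21 is a multiple of their lcm; here lcm(15, 21) = 15·21/gcd(15, 21) = 315/3 = 105, so 105 ∣ s.

Both implications hold.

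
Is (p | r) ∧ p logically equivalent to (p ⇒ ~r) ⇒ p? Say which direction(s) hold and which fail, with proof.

(⇒) Assume the antecedent. If p is true, (p ⇒ ~r) ⇒ p reduces to true regardless of the other variables. If p is false, the antecedent cannot hold. Either way (p ⇒ ~r) ⇒ p holds.

(⇐) Assume the antecedent. If p is true, (p | r) ∧ p reduces to true regardless of the other variables. If p is false, the antecedent cannot hold. Either way (p | r) ∧ p holds.

The biconditional holds.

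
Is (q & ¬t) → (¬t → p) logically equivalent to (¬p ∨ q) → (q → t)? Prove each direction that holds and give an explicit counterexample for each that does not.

Only the converse holds.

(→) This fails. Under p = T, q = T, t = F, the left side is true but the right side is false.

(←) Assume the antecedent. If q is true, the antecedent forces (p = F, q = T, t = T) or (p = T, q = T, t = T), and (q & ¬t) → (¬t → p) holds there. If q is false, (q & ¬t) → (¬t → p) reduces to true regardless of the other variables. Either way (q & ¬t) → (¬t → p) holds.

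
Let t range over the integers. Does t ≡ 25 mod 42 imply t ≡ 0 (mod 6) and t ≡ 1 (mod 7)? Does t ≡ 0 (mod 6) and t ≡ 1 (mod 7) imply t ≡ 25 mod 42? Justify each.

(→) This fails: t = 25 gives 25 ≡ 25 (mod 42) but 25 ≡ 1 (mod 6), so the conjunction on the right does not hold.

(←) This fails: t = 36 satisfies both congruences on the right (36 ≡ 0 mod 6 and 36 ≡ 1 mod 7) yet 36 ≡ 36 (mod 42), not 25.

Both directions fail.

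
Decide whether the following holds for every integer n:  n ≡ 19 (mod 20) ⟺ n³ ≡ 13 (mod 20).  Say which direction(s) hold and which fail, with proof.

(→) This fails: take n = 19. Then 19 ≡ 19 (mod 20), but 19³ = 6859 ≡ 19 (mod 20), not 13.

(←) This fails: take n = 17. Then 17³ = 4913 ≡ 13 (mod 20), yet 17 ≡ 17 (mod 20), not 19.

Both directions fail.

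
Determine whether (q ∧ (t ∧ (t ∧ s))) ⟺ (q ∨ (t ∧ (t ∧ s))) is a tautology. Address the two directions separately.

Not equivalent: only (⇒) holds.

(→) Assume the antecedent. If s is true, the antecedent forces (s = T, q = T, t = T), and q ∨ (t ∧ (t ∧ s)) holds there. If s is false, the antecedent cannot hold. Either way q ∨ (t ∧ (t ∧ s)) holds.

(←) This fails. Under s = F, q = T, t = F, the left side is false but the right side is true.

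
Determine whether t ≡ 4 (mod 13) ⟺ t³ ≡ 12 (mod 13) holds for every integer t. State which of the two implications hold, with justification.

[⇐] This fails: take t = 10. Then 10³ = 1000 ≡ 12 (mod 13), yet 10 ≡ 10 (mod 13), not 4.

[⇒] Suppose t ≡ 4 (mod 13). Write t = 13j + 4. Then (13j + 4)³ = 2197j³ + 2028j² + 624j + 64 = 13(169j³ + 156j² + 48j + 4) + 12, so t³ ≡ 12 (mod 13).

Not equivalent: only (⇒) holds.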